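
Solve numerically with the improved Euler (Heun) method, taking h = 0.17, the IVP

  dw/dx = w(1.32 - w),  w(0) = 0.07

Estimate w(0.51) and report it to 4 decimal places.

0.1301

Heun: k1 = f(x_n, w_n); k2 = f(x_n + h, w_n + h·k1); w_{n+1} = w_n + (h/2)·(k1 + k2).
x=0.000000, w=0.070000:
  k1 = f(0.000000, 0.070000) = 0.087500
  k2 = f(0.170000, 0.084875) = 0.104831
  w ← 0.070000 + (0.17/2)·(0.087500 + 0.104831) = 0.086348
x=0.170000, w=0.086348:
  k1 = f(0.170000, 0.086348) = 0.106524
  k2 = f(0.340000, 0.104457) = 0.126972
  w ← 0.086348 + (0.17/2)·(0.106524 + 0.126972) = 0.106195
x=0.340000, w=0.106195:
  k1 = f(0.340000, 0.106195) = 0.128900
  k2 = f(0.510000, 0.128108) = 0.152691
  w ← 0.106195 + (0.17/2)·(0.128900 + 0.152691) = 0.130131
w(0.51) ≈ 0.1301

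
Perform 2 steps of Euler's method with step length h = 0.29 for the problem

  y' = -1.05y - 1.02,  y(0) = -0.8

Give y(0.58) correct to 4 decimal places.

-0.8885

Euler: y_{n+1} = y_n + h·f(t_n, y_n).
t=0.000000, y=-0.800000: f=-0.180000 → y ← -0.800000 + 0.29·(-0.180000) = -0.852200
t=0.290000, y=-0.852200: f=-0.125190 → y ← -0.852200 + 0.29·(-0.125190) = -0.888505
y(0.58) ≈ -0.8885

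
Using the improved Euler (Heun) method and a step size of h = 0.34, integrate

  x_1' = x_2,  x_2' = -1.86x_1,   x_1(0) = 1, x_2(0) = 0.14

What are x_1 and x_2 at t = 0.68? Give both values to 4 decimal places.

0.6665, -1.0474

Heun on (x_1,x_2): k1 = f(t_n, state_n); k2 = f(t_n + h, state_n + h·k1); state_{n+1} = state_n + (h/2)·(k1 + k2).
0.000000: (1.000000, 0.140000)
  k1 = (0.140000, -1.860000)
  predictor → (1.047600, -0.492400)
  k2 = (-0.492400, -1.948536)
  → (0.940092, -0.507451)
0.340000: (0.940092, -0.507451)
  k1 = (-0.507451, -1.748571)
  predictor → (0.767559, -1.101965)
  k2 = (-1.101965, -1.427659)
  → (0.666491, -1.047410)
(x_1(0.68), x_2(0.68)) ≈ (0.6665, -1.0474)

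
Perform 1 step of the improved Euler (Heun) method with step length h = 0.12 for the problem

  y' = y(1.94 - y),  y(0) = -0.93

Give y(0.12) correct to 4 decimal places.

Heun: k1 = f(x_n, y_n); k2 = f(x_n + h, y_n + h·k1); y_{n+1} = y_n + (h/2)·(k1 + k2).
x=0.000000, y=-0.930000:
  k1 = f(0.000000, -0.930000) = -2.669100
  k2 = f(0.120000, -1.250292) = -3.988797
  y ← -0.930000 + (0.12/2)·(-2.669100 + (-3.988797)) = -1.329474
y(0.12) ≈ -1.3295

-1.3295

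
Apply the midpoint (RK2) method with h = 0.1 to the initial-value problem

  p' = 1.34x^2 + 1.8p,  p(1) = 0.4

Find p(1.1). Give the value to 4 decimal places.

0.6383

Midpoint: k1 = f(x_n, p_n); k2 = f(x_n + h/2, p_n + (h/2)·k1); p_{n+1} = p_n + h·k2.
x=1.000000, p=0.400000:
  k1 = f(1.000000, 0.400000) = 2.060000
  k2 = f(1.050000, 0.503000) = 2.382750
  p ← 0.400000 + 0.1·2.382750 = 0.638275
p(1.1) ≈ 0.6383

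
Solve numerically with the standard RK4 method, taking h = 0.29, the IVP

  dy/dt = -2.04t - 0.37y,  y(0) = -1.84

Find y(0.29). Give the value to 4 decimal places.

-1.7356

RK4: k1 = f(t_n, y_n); k2 = f(t_n + h/2, y_n + (h/2)·k1); k3 = f(t_n + h/2, y_n + (h/2)·k2); k4 = f(t_n + h, y_n + h·k3); y_{n+1} = y_n + (h/6)·(k1 + 2k2 + 2k3 + k4).
t=0.000000, y=-1.840000:
  k1 = f(0.000000, -1.840000) = 0.680800
  k2 = f(0.145000, -1.741284) = 0.348475
  k3 = f(0.145000, -1.789471) = 0.366304
  k4 = f(0.290000, -1.733772) = 0.049896
  y ← -1.840000 + (0.29/6)·(k1 + 2k2 + 2k3 + k4) = -1.735588
y(0.29) ≈ -1.7356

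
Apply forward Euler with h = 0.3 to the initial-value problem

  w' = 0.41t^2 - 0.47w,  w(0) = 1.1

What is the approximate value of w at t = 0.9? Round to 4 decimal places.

0.7510

Euler: w_{n+1} = w_n + h·f(t_n, w_n).
t=0.000000, w=1.100000: f=-0.517000 → w ← 1.100000 + 0.3·(-0.517000) = 0.944900
t=0.300000, w=0.944900: f=-0.407203 → w ← 0.944900 + 0.3·(-0.407203) = 0.822739
t=0.600000, w=0.822739: f=-0.239087 → w ← 0.822739 + 0.3·(-0.239087) = 0.751013
w(0.9) ≈ 0.7510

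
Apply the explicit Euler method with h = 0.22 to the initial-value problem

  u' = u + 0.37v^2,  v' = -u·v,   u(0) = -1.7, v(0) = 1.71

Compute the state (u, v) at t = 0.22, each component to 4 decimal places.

Euler on (u,v): u_{n+1} = u_n + h·u', v_{n+1} = v_n + h·v'.
0.000000: (-1.700000, 1.710000); f=(-0.618083, 2.907000) → (-1.835978, 2.349540)
(u(0.22), v(0.22)) ≈ (-1.8360, 2.3495)

-1.8360, 2.3495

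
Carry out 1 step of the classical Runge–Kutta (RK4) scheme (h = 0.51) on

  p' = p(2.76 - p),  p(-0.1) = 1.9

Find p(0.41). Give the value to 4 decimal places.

2.4769

RK4: k1 = f(t_n, p_n); k2 = f(t_n + h/2, p_n + (h/2)·k1); k3 = f(t_n + h/2, p_n + (h/2)·k2); k4 = f(t_n + h, p_n + h·k3); p_{n+1} = p_n + (h/6)·(k1 + 2k2 + 2k3 + k4).
t=-0.100000, p=1.900000:
  k1 = f(-0.100000, 1.900000) = 1.634000
  k2 = f(0.155000, 2.316670) = 1.027049
  k3 = f(0.155000, 2.161898) = 1.293036
  k4 = f(0.410000, 2.559448) = 0.513301
  p ← 1.900000 + (0.51/6)·(k1 + 2k2 + 2k3 + k4) = 2.476935
p(0.41) ≈ 2.4769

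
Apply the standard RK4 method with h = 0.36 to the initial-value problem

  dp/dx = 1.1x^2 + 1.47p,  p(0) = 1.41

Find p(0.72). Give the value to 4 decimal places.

RK4: k1 = f(x_n, p_n); k2 = f(x_n + h/2, p_n + (h/2)·k1); k3 = f(x_n + h/2, p_n + (h/2)·k2); k4 = f(x_n + h, p_n + h·k3); p_{n+1} = p_n + (h/6)·(k1 + 2k2 + 2k3 + k4).
x=0.000000, p=1.410000:
  k1 = f(0.000000, 1.410000) = 2.072700
  k2 = f(0.180000, 1.783086) = 2.656776
  k3 = f(0.180000, 1.888220) = 2.811323
  k4 = f(0.360000, 2.422076) = 3.703012
  p ← 1.410000 + (0.36/6)·(k1 + 2k2 + 2k3 + k4) = 2.412715
x=0.360000, p=2.412715:
  k1 = f(0.360000, 2.412715) = 3.689251
  k2 = f(0.540000, 3.076780) = 4.843626
  k3 = f(0.540000, 3.284567) = 5.149074
  k4 = f(0.720000, 4.266381) = 6.841821
  p ← 2.412715 + (0.36/6)·(k1 + 2k2 + 2k3 + k4) = 4.243703
p(0.72) ≈ 4.2437

4.2437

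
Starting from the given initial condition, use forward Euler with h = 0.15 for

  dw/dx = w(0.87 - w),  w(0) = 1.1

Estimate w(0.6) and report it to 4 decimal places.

Euler: w_{n+1} = w_n + h·f(x_n, w_n).
x=0.000000, w=1.100000: f=-0.253000 → w ← 1.100000 + 0.15·(-0.253000) = 1.062050
x=0.150000, w=1.062050: f=-0.203967 → w ← 1.062050 + 0.15·(-0.203967) = 1.031455
x=0.300000, w=1.031455: f=-0.166534 → w ← 1.031455 + 0.15·(-0.166534) = 1.006475
x=0.450000, w=1.006475: f=-0.137359 → w ← 1.006475 + 0.15·(-0.137359) = 0.985871
w(0.6) ≈ 0.9859

0.9859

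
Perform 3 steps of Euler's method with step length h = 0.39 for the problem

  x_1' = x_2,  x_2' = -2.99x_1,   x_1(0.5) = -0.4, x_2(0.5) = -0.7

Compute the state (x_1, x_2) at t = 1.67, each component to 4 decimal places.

-0.5491, 1.4422

Euler on (x_1,x_2): x_1_{n+1} = x_1_n + h·x_1', x_2_{n+1} = x_2_n + h·x_2'.
0.500000: (-0.400000, -0.700000); f=(-0.700000, 1.196000) → (-0.673000, -0.233560)
0.890000: (-0.673000, -0.233560); f=(-0.233560, 2.012270) → (-0.764088, 0.551225)
1.280000: (-0.764088, 0.551225); f=(0.551225, 2.284624) → (-0.549111, 1.442229)
(x_1(1.67), x_2(1.67)) ≈ (-0.5491, 1.4422)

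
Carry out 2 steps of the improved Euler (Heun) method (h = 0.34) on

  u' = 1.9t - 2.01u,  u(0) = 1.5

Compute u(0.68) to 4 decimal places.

Heun: k1 = f(t_n, u_n); k2 = f(t_n + h, u_n + h·k1); u_{n+1} = u_n + (h/2)·(k1 + k2).
t=0.000000, u=1.500000:
  k1 = f(0.000000, 1.500000) = -3.015000
  k2 = f(0.340000, 0.474900) = -0.308549
  u ← 1.500000 + (0.34/2)·(-3.015000 + (-0.308549)) = 0.934997
t=0.340000, u=0.934997:
  k1 = f(0.340000, 0.934997) = -1.233343
  k2 = f(0.680000, 0.515660) = 0.255524
  u ← 0.934997 + (0.34/2)·(-1.233343 + 0.255524) = 0.768767
u(0.68) ≈ 0.7688

0.7688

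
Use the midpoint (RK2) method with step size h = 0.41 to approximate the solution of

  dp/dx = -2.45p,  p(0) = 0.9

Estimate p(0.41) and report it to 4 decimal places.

Midpoint: k1 = f(x_n, p_n); k2 = f(x_n + h/2, p_n + (h/2)·k1); p_{n+1} = p_n + h·k2.
x=0.000000, p=0.900000:
  k1 = f(0.000000, 0.900000) = -2.205000
  k2 = f(0.205000, 0.447975) = -1.097539
  p ← 0.900000 + 0.41·(-1.097539) = 0.450009
p(0.41) ≈ 0.4500

0.4500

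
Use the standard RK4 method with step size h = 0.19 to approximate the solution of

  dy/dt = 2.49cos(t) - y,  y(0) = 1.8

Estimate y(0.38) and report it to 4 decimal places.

1.9975

RK4: k1 = f(t_n, y_n); k2 = f(t_n + h/2, y_n + (h/2)·k1); k3 = f(t_n + h/2, y_n + (h/2)·k2); k4 = f(t_n + h, y_n + h·k3); y_{n+1} = y_n + (h/6)·(k1 + 2k2 + 2k3 + k4).
t=0.000000, y=1.800000:
  k1 = f(0.000000, 1.800000) = 0.690000
  k2 = f(0.095000, 1.865550) = 0.613222
  k3 = f(0.095000, 1.858256) = 0.620516
  k4 = f(0.190000, 1.917898) = 0.527292
  y ← 1.800000 + (0.19/6)·(k1 + 2k2 + 2k3 + k4) = 1.916684
t=0.190000, y=1.916684:
  k1 = f(0.190000, 1.916684) = 0.528506
  k2 = f(0.285000, 1.966892) = 0.422665
  k3 = f(0.285000, 1.956838) = 0.432720
  k4 = f(0.380000, 1.998901) = 0.313474
  y ← 1.916684 + (0.19/6)·(k1 + 2k2 + 2k3 + k4) = 1.997521
y(0.38) ≈ 1.9975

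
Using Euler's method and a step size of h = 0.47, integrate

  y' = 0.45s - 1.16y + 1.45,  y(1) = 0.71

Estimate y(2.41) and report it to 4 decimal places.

Euler: y_{n+1} = y_n + h·f(s_n, y_n).
s=1.000000, y=0.710000: f=1.076400 → y ← 0.710000 + 0.47·1.076400 = 1.215908
s=1.470000, y=1.215908: f=0.701047 → y ← 1.215908 + 0.47·0.701047 = 1.545400
s=1.940000, y=1.545400: f=0.530336 → y ← 1.545400 + 0.47·0.530336 = 1.794658
y(2.41) ≈ 1.7947

1.7947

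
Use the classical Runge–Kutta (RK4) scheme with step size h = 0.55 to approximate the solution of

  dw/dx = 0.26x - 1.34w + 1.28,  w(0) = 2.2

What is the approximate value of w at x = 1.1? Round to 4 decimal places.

1.3442

RK4: k1 = f(x_n, w_n); k2 = f(x_n + h/2, w_n + (h/2)·k1); k3 = f(x_n + h/2, w_n + (h/2)·k2); k4 = f(x_n + h, w_n + h·k3); w_{n+1} = w_n + (h/6)·(k1 + 2k2 + 2k3 + k4).
x=0.000000, w=2.200000:
  k1 = f(0.000000, 2.200000) = -1.668000
  k2 = f(0.275000, 1.741300) = -0.981842
  k3 = f(0.275000, 1.929993) = -1.234691
  k4 = f(0.550000, 1.520920) = -0.615033
  w ← 2.200000 + (0.55/6)·(k1 + 2k2 + 2k3 + k4) = 1.584358
x=0.550000, w=1.584358:
  k1 = f(0.550000, 1.584358) = -0.700039
  k2 = f(0.825000, 1.391847) = -0.370575
  k3 = f(0.825000, 1.482450) = -0.491982
  k4 = f(1.100000, 1.313767) = -0.194448
  w ← 1.584358 + (0.55/6)·(k1 + 2k2 + 2k3 + k4) = 1.344227
w(1.1) ≈ 1.3442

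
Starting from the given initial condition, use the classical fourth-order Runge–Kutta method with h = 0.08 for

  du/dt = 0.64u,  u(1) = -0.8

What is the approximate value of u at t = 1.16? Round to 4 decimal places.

RK4: k1 = f(t_n, u_n); k2 = f(t_n + h/2, u_n + (h/2)·k1); k3 = f(t_n + h/2, u_n + (h/2)·k2); k4 = f(t_n + h, u_n + h·k3); u_{n+1} = u_n + (h/6)·(k1 + 2k2 + 2k3 + k4).
t=1.000000, u=-0.800000:
  k1 = f(1.000000, -0.800000) = -0.512000
  k2 = f(1.040000, -0.820480) = -0.525107
  k3 = f(1.040000, -0.821004) = -0.525443
  k4 = f(1.080000, -0.842035) = -0.538903
  u ← -0.800000 + (0.08/6)·(k1 + 2k2 + 2k3 + k4) = -0.842027
t=1.080000, u=-0.842027:
  k1 = f(1.080000, -0.842027) = -0.538897
  k2 = f(1.120000, -0.863583) = -0.552693
  k3 = f(1.120000, -0.864134) = -0.553046
  k4 = f(1.160000, -0.886270) = -0.567213
  u ← -0.842027 + (0.08/6)·(k1 + 2k2 + 2k3 + k4) = -0.886261
u(1.16) ≈ -0.8863

-0.8863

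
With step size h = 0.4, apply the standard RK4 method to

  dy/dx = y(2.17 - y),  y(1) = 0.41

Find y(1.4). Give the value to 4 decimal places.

RK4: k1 = f(x_n, y_n); k2 = f(x_n + h/2, y_n + (h/2)·k1); k3 = f(x_n + h/2, y_n + (h/2)·k2); k4 = f(x_n + h, y_n + h·k3); y_{n+1} = y_n + (h/6)·(k1 + 2k2 + 2k3 + k4).
x=1.000000, y=0.410000:
  k1 = f(1.000000, 0.410000) = 0.721600
  k2 = f(1.200000, 0.554320) = 0.895604
  k3 = f(1.200000, 0.589121) = 0.931329
  k4 = f(1.400000, 0.782532) = 1.085738
  y ← 0.410000 + (0.4/6)·(k1 + 2k2 + 2k3 + k4) = 0.774080
y(1.4) ≈ 0.7741

0.7741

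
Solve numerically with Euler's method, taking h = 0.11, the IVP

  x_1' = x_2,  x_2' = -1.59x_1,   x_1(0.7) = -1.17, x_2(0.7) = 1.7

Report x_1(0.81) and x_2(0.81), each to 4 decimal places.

-0.9830, 1.9046

Euler on (x_1,x_2): x_1_{n+1} = x_1_n + h·x_1', x_2_{n+1} = x_2_n + h·x_2'.
0.700000: (-1.170000, 1.700000); f=(1.700000, 1.860300) → (-0.983000, 1.904633)
(x_1(0.81), x_2(0.81)) ≈ (-0.9830, 1.9046)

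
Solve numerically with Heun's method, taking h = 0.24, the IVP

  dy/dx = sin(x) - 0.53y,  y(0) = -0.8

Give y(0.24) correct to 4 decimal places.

Heun: k1 = f(x_n, y_n); k2 = f(x_n + h, y_n + h·k1); y_{n+1} = y_n + (h/2)·(k1 + k2).
x=0.000000, y=-0.800000:
  k1 = f(0.000000, -0.800000) = 0.424000
  k2 = f(0.240000, -0.698240) = 0.607770
  y ← -0.800000 + (0.24/2)·(0.424000 + 0.607770) = -0.676188
y(0.24) ≈ -0.6762

-0.6762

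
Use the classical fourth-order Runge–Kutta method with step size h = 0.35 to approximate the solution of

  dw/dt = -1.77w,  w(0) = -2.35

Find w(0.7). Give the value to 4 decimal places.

-0.6825

RK4: k1 = f(t_n, w_n); k2 = f(t_n + h/2, w_n + (h/2)·k1); k3 = f(t_n + h/2, w_n + (h/2)·k2); k4 = f(t_n + h, w_n + h·k3); w_{n+1} = w_n + (h/6)·(k1 + 2k2 + 2k3 + k4).
t=0.000000, w=-2.350000:
  k1 = f(0.000000, -2.350000) = 4.159500
  k2 = f(0.175000, -1.622088) = 2.871095
  k3 = f(0.175000, -1.847558) = 3.270178
  k4 = f(0.350000, -1.205438) = 2.133625
  w ← -2.350000 + (0.35/6)·(k1 + 2k2 + 2k3 + k4) = -1.266419
t=0.350000, w=-1.266419:
  k1 = f(0.350000, -1.266419) = 2.241562
  k2 = f(0.525000, -0.874146) = 1.547238
  k3 = f(0.525000, -0.995653) = 1.762305
  k4 = f(0.700000, -0.649612) = 1.149814
  w ← -1.266419 + (0.35/6)·(k1 + 2k2 + 2k3 + k4) = -0.682476
w(0.7) ≈ -0.6825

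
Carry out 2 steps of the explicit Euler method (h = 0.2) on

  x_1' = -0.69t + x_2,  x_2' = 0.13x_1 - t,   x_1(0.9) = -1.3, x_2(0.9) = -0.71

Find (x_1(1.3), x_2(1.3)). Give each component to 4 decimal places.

Euler on (x_1,x_2): x_1_{n+1} = x_1_n + h·x_1', x_2_{n+1} = x_2_n + h·x_2'.
0.900000: (-1.300000, -0.710000); f=(-1.331000, -1.069000) → (-1.566200, -0.923800)
1.100000: (-1.566200, -0.923800); f=(-1.682800, -1.303606) → (-1.902760, -1.184521)
(x_1(1.3), x_2(1.3)) ≈ (-1.9028, -1.1845)

-1.9028, -1.1845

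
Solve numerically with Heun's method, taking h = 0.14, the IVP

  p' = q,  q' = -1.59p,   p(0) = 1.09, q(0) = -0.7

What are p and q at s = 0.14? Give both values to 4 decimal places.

0.9750, -0.9317

Heun on (p,q): k1 = f(s_n, state_n); k2 = f(s_n + h, state_n + h·k1); state_{n+1} = state_n + (h/2)·(k1 + k2).
0.000000: (1.090000, -0.700000)
  k1 = (-0.700000, -1.733100)
  predictor → (0.992000, -0.942634)
  k2 = (-0.942634, -1.577280)
  → (0.975016, -0.931727)
(p(0.14), q(0.14)) ≈ (0.9750, -0.9317)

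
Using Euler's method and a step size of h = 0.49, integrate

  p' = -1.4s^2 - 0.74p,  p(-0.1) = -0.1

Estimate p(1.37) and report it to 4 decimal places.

-0.6264

Euler: p_{n+1} = p_n + h·f(s_n, p_n).
s=-0.100000, p=-0.100000: f=0.060000 → p ← -0.100000 + 0.49·0.060000 = -0.070600
s=0.390000, p=-0.070600: f=-0.160696 → p ← -0.070600 + 0.49·(-0.160696) = -0.149341
s=0.880000, p=-0.149341: f=-0.973648 → p ← -0.149341 + 0.49·(-0.973648) = -0.626428
p(1.37) ≈ -0.6264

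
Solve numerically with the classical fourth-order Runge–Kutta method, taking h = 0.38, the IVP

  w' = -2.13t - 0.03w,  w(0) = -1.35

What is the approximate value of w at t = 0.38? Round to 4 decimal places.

RK4: k1 = f(t_n, w_n); k2 = f(t_n + h/2, w_n + (h/2)·k1); k3 = f(t_n + h/2, w_n + (h/2)·k2); k4 = f(t_n + h, w_n + h·k3); w_{n+1} = w_n + (h/6)·(k1 + 2k2 + 2k3 + k4).
t=0.000000, w=-1.350000:
  k1 = f(0.000000, -1.350000) = 0.040500
  k2 = f(0.190000, -1.342305) = -0.364431
  k3 = f(0.190000, -1.419242) = -0.362123
  k4 = f(0.380000, -1.487607) = -0.764772
  w ← -1.350000 + (0.38/6)·(k1 + 2k2 + 2k3 + k4) = -1.487901
w(0.38) ≈ -1.4879

-1.4879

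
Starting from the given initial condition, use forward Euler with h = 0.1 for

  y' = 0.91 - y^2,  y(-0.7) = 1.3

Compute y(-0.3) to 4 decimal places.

1.0850

Euler: y_{n+1} = y_n + h·f(s_n, y_n).
s=-0.700000, y=1.300000: f=-0.780000 → y ← 1.300000 + 0.1·(-0.780000) = 1.222000
s=-0.600000, y=1.222000: f=-0.583284 → y ← 1.222000 + 0.1·(-0.583284) = 1.163672
s=-0.500000, y=1.163672: f=-0.444132 → y ← 1.163672 + 0.1·(-0.444132) = 1.119258
s=-0.400000, y=1.119258: f=-0.342739 → y ← 1.119258 + 0.1·(-0.342739) = 1.084984
y(-0.3) ≈ 1.0850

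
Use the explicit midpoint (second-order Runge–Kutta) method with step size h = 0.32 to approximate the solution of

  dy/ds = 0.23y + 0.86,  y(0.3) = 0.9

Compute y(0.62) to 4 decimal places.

1.2540

Midpoint: k1 = f(s_n, y_n); k2 = f(s_n + h/2, y_n + (h/2)·k1); y_{n+1} = y_n + h·k2.
s=0.300000, y=0.900000:
  k1 = f(0.300000, 0.900000) = 1.067000
  k2 = f(0.460000, 1.070720) = 1.106266
  y ← 0.900000 + 0.32·1.106266 = 1.254005
y(0.62) ≈ 1.2540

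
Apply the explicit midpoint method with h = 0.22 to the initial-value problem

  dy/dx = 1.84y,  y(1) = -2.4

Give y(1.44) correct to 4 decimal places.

Midpoint: k1 = f(x_n, y_n); k2 = f(x_n + h/2, y_n + (h/2)·k1); y_{n+1} = y_n + h·k2.
x=1.000000, y=-2.400000:
  k1 = f(1.000000, -2.400000) = -4.416000
  k2 = f(1.110000, -2.885760) = -5.309798
  y ← -2.400000 + 0.22·(-5.309798) = -3.568156
x=1.220000, y=-3.568156:
  k1 = f(1.220000, -3.568156) = -6.565406
  k2 = f(1.330000, -4.290350) = -7.894245
  y ← -3.568156 + 0.22·(-7.894245) = -5.304889
y(1.44) ≈ -5.3049

-5.3049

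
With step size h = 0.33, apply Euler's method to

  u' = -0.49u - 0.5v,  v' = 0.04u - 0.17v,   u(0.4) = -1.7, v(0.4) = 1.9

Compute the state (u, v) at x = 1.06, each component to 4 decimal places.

Euler on (u,v): u_{n+1} = u_n + h·u', v_{n+1} = v_n + h·v'.
0.400000: (-1.700000, 1.900000); f=(-0.117000, -0.391000) → (-1.738610, 1.770970)
0.730000: (-1.738610, 1.770970); f=(-0.033566, -0.370609) → (-1.749687, 1.648669)
(u(1.06), v(1.06)) ≈ (-1.7497, 1.6487)

-1.7497, 1.6487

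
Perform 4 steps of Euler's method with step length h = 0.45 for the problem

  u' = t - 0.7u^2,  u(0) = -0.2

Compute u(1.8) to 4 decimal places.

Euler: u_{n+1} = u_n + h·f(t_n, u_n).
t=0.000000, u=-0.200000: f=-0.028000 → u ← -0.200000 + 0.45·(-0.028000) = -0.212600
t=0.450000, u=-0.212600: f=0.418361 → u ← -0.212600 + 0.45·0.418361 = -0.024338
t=0.900000, u=-0.024338: f=0.899585 → u ← -0.024338 + 0.45·0.899585 = 0.380476
t=1.350000, u=0.380476: f=1.248667 → u ← 0.380476 + 0.45·1.248667 = 0.942376
u(1.8) ≈ 0.9424

0.9424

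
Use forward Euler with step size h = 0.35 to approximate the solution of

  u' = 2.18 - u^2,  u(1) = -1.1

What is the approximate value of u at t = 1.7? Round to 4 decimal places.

-0.1999

Euler: u_{n+1} = u_n + h·f(t_n, u_n).
t=1.000000, u=-1.100000: f=0.970000 → u ← -1.100000 + 0.35·0.970000 = -0.760500
t=1.350000, u=-0.760500: f=1.601640 → u ← -0.760500 + 0.35·1.601640 = -0.199926
u(1.7) ≈ -0.1999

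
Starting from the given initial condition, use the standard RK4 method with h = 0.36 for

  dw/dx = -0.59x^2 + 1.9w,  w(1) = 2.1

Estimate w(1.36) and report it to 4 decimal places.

RK4: k1 = f(x_n, w_n); k2 = f(x_n + h/2, w_n + (h/2)·k1); k3 = f(x_n + h/2, w_n + (h/2)·k2); k4 = f(x_n + h, w_n + h·k3); w_{n+1} = w_n + (h/6)·(k1 + 2k2 + 2k3 + k4).
x=1.000000, w=2.100000:
  k1 = f(1.000000, 2.100000) = 3.400000
  k2 = f(1.180000, 2.712000) = 4.331284
  k3 = f(1.180000, 2.879631) = 4.649783
  k4 = f(1.360000, 3.773922) = 6.079188
  w ← 2.100000 + (0.36/6)·(k1 + 2k2 + 2k3 + k4) = 3.746479
w(1.36) ≈ 3.7465

3.7465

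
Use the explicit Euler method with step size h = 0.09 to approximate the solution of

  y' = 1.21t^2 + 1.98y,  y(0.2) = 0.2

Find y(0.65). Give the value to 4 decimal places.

0.5618

Euler: y_{n+1} = y_n + h·f(t_n, y_n).
t=0.200000, y=0.200000: f=0.444400 → y ← 0.200000 + 0.09·0.444400 = 0.239996
t=0.290000, y=0.239996: f=0.576953 → y ← 0.239996 + 0.09·0.576953 = 0.291922
t=0.380000, y=0.291922: f=0.752729 → y ← 0.291922 + 0.09·0.752729 = 0.359667
t=0.470000, y=0.359667: f=0.979430 → y ← 0.359667 + 0.09·0.979430 = 0.447816
t=0.560000, y=0.447816: f=1.266132 → y ← 0.447816 + 0.09·1.266132 = 0.561768
y(0.65) ≈ 0.5618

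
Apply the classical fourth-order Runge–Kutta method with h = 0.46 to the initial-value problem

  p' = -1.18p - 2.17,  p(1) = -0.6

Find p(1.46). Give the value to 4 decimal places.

RK4: k1 = f(t_n, p_n); k2 = f(t_n + h/2, p_n + (h/2)·k1); k3 = f(t_n + h/2, p_n + (h/2)·k2); k4 = f(t_n + h, p_n + h·k3); p_{n+1} = p_n + (h/6)·(k1 + 2k2 + 2k3 + k4).
t=1.000000, p=-0.600000:
  k1 = f(1.000000, -0.600000) = -1.462000
  k2 = f(1.230000, -0.936260) = -1.065213
  k3 = f(1.230000, -0.844999) = -1.172901
  k4 = f(1.460000, -1.139535) = -0.825349
  p ← -0.600000 + (0.46/6)·(k1 + 2k2 + 2k3 + k4) = -1.118541
p(1.46) ≈ -1.1185

-1.1185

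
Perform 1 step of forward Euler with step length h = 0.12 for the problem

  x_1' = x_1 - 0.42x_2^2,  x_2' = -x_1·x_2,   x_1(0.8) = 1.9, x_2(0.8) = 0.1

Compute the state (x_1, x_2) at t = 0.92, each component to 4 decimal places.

2.1275, 0.0772

Euler on (x_1,x_2): x_1_{n+1} = x_1_n + h·x_1', x_2_{n+1} = x_2_n + h·x_2'.
0.800000: (1.900000, 0.100000); f=(1.895800, -0.190000) → (2.127496, 0.077200)
(x_1(0.92), x_2(0.92)) ≈ (2.1275, 0.0772)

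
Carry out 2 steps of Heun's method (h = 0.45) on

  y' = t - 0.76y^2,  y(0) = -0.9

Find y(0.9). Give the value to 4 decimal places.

-1.4623

Heun: k1 = f(t_n, y_n); k2 = f(t_n + h, y_n + h·k1); y_{n+1} = y_n + (h/2)·(k1 + k2).
t=0.000000, y=-0.900000:
  k1 = f(0.000000, -0.900000) = -0.615600
  k2 = f(0.450000, -1.177020) = -0.602886
  y ← -0.900000 + (0.45/2)·(-0.615600 + (-0.602886)) = -1.174159
t=0.450000, y=-1.174159:
  k1 = f(0.450000, -1.174159) = -0.597774
  k2 = f(0.900000, -1.443158) = -0.682855
  y ← -1.174159 + (0.45/2)·(-0.597774 + (-0.682855)) = -1.462301
y(0.9) ≈ -1.4623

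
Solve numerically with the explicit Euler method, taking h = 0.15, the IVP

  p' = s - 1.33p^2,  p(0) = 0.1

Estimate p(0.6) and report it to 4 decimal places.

Euler: p_{n+1} = p_n + h·f(s_n, p_n).
s=0.000000, p=0.100000: f=-0.013300 → p ← 0.100000 + 0.15·(-0.013300) = 0.098005
s=0.150000, p=0.098005: f=0.137225 → p ← 0.098005 + 0.15·0.137225 = 0.118589
s=0.300000, p=0.118589: f=0.281296 → p ← 0.118589 + 0.15·0.281296 = 0.160783
s=0.450000, p=0.160783: f=0.415618 → p ← 0.160783 + 0.15·0.415618 = 0.223126
p(0.6) ≈ 0.2231

0.2231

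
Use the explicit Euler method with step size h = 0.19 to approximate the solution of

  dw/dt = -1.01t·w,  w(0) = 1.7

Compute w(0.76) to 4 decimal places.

Euler: w_{n+1} = w_n + h·f(t_n, w_n).
t=0.000000, w=1.700000: f=0.000000 → w ← 1.700000 + 0.19·0.000000 = 1.700000
t=0.190000, w=1.700000: f=-0.326230 → w ← 1.700000 + 0.19·(-0.326230) = 1.638016
t=0.380000, w=1.638016: f=-0.628671 → w ← 1.638016 + 0.19·(-0.628671) = 1.518569
t=0.570000, w=1.518569: f=-0.874240 → w ← 1.518569 + 0.19·(-0.874240) = 1.352463
w(0.76) ≈ 1.3525

1.3525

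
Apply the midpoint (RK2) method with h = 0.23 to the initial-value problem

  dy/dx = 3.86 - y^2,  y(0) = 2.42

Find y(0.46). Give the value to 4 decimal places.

2.0880

Midpoint: k1 = f(x_n, y_n); k2 = f(x_n + h/2, y_n + (h/2)·k1); y_{n+1} = y_n + h·k2.
x=0.000000, y=2.420000:
  k1 = f(0.000000, 2.420000) = -1.996400
  k2 = f(0.115000, 2.190414) = -0.937913
  y ← 2.420000 + 0.23·(-0.937913) = 2.204280
x=0.230000, y=2.204280:
  k1 = f(0.230000, 2.204280) = -0.998850
  k2 = f(0.345000, 2.089412) = -0.505643
  y ← 2.204280 + 0.23·(-0.505643) = 2.087982
y(0.46) ≈ 2.0880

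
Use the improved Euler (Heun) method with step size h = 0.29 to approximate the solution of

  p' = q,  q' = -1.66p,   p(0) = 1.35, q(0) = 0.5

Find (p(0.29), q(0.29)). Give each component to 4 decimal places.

1.4008, -0.1848

Heun on (p,q): k1 = f(x_n, state_n); k2 = f(x_n + h, state_n + h·k1); state_{n+1} = state_n + (h/2)·(k1 + k2).
0.000000: (1.350000, 0.500000)
  k1 = (0.500000, -2.241000)
  predictor → (1.495000, -0.149890)
  k2 = (-0.149890, -2.481700)
  → (1.400766, -0.184791)
(p(0.29), q(0.29)) ≈ (1.4008, -0.1848)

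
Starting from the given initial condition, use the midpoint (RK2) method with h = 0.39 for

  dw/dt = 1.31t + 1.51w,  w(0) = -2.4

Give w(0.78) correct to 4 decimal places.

-6.9206

Midpoint: k1 = f(t_n, w_n); k2 = f(t_n + h/2, w_n + (h/2)·k1); w_{n+1} = w_n + h·k2.
t=0.000000, w=-2.400000:
  k1 = f(0.000000, -2.400000) = -3.624000
  k2 = f(0.195000, -3.106680) = -4.435637
  w ← -2.400000 + 0.39·(-4.435637) = -4.129898
t=0.390000, w=-4.129898:
  k1 = f(0.390000, -4.129898) = -5.725247
  k2 = f(0.585000, -5.246321) = -7.155595
  w ← -4.129898 + 0.39·(-7.155595) = -6.920581
w(0.78) ≈ -6.9206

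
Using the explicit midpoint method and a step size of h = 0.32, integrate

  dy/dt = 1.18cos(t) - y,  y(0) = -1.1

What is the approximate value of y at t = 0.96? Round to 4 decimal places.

Midpoint: k1 = f(t_n, y_n); k2 = f(t_n + h/2, y_n + (h/2)·k1); y_{n+1} = y_n + h·k2.
t=0.000000, y=-1.100000:
  k1 = f(0.000000, -1.100000) = 2.280000
  k2 = f(0.160000, -0.735200) = 1.900128
  y ← -1.100000 + 0.32·1.900128 = -0.491959
t=0.320000, y=-0.491959:
  k1 = f(0.320000, -0.491959) = 1.612057
  k2 = f(0.480000, -0.234030) = 1.280684
  y ← -0.491959 + 0.32·1.280684 = -0.082140
t=0.640000, y=-0.082140:
  k1 = f(0.640000, -0.082140) = 1.028613
  k2 = f(0.800000, 0.082438) = 0.739676
  y ← -0.082140 + 0.32·0.739676 = 0.154556
y(0.96) ≈ 0.1546

0.1546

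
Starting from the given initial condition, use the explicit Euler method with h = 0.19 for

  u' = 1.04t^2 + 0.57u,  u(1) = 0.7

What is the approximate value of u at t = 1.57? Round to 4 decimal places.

Euler: u_{n+1} = u_n + h·f(t_n, u_n).
t=1.000000, u=0.700000: f=1.439000 → u ← 0.700000 + 0.19·1.439000 = 0.973410
t=1.190000, u=0.973410: f=2.027588 → u ← 0.973410 + 0.19·2.027588 = 1.358652
t=1.380000, u=1.358652: f=2.755007 → u ← 1.358652 + 0.19·2.755007 = 1.882103
u(1.57) ≈ 1.8821

1.8821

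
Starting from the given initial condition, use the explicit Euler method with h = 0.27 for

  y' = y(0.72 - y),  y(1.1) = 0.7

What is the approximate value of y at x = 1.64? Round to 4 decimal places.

Euler: y_{n+1} = y_n + h·f(x_n, y_n).
x=1.100000, y=0.700000: f=0.014000 → y ← 0.700000 + 0.27·0.014000 = 0.703780
x=1.370000, y=0.703780: f=0.011415 → y ← 0.703780 + 0.27·0.011415 = 0.706862
y(1.64) ≈ 0.7069

0.7069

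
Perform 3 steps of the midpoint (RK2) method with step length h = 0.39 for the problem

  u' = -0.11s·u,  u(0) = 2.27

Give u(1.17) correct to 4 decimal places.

Midpoint: k1 = f(s_n, u_n); k2 = f(s_n + h/2, u_n + (h/2)·k1); u_{n+1} = u_n + h·k2.
s=0.000000, u=2.270000:
  k1 = f(0.000000, 2.270000) = 0.000000
  k2 = f(0.195000, 2.270000) = -0.048691
  u ← 2.270000 + 0.39·(-0.048691) = 2.251010
s=0.390000, u=2.251010:
  k1 = f(0.390000, 2.251010) = -0.096568
  k2 = f(0.585000, 2.232179) = -0.143641
  u ← 2.251010 + 0.39·(-0.143641) = 2.194990
s=0.780000, u=2.194990:
  k1 = f(0.780000, 2.194990) = -0.188330
  k2 = f(0.975000, 2.158266) = -0.231474
  u ← 2.194990 + 0.39·(-0.231474) = 2.104716
u(1.17) ≈ 2.1047

2.1047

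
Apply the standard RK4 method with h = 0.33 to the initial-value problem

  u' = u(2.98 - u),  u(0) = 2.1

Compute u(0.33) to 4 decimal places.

RK4: k1 = f(t_n, u_n); k2 = f(t_n + h/2, u_n + (h/2)·k1); k3 = f(t_n + h/2, u_n + (h/2)·k2); k4 = f(t_n + h, u_n + h·k3); u_{n+1} = u_n + (h/6)·(k1 + 2k2 + 2k3 + k4).
t=0.000000, u=2.100000:
  k1 = f(0.000000, 2.100000) = 1.848000
  k2 = f(0.165000, 2.404920) = 1.383021
  k3 = f(0.165000, 2.328199) = 1.517523
  k4 = f(0.330000, 2.600783) = 0.986262
  u ← 2.100000 + (0.33/6)·(k1 + 2k2 + 2k3 + k4) = 2.574944
u(0.33) ≈ 2.5749

2.5749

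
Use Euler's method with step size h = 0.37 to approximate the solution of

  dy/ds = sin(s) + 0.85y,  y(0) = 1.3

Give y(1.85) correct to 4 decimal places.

6.6412

Euler: y_{n+1} = y_n + h·f(s_n, y_n).
s=0.000000, y=1.300000: f=1.105000 → y ← 1.300000 + 0.37·1.105000 = 1.708850
s=0.370000, y=1.708850: f=1.814138 → y ← 1.708850 + 0.37·1.814138 = 2.380081
s=0.740000, y=2.380081: f=2.697357 → y ← 2.380081 + 0.37·2.697357 = 3.378103
s=1.110000, y=3.378103: f=3.767086 → y ← 3.378103 + 0.37·3.767086 = 4.771925
s=1.480000, y=4.771925: f=5.052017 → y ← 4.771925 + 0.37·5.052017 = 6.641171
y(1.85) ≈ 6.6412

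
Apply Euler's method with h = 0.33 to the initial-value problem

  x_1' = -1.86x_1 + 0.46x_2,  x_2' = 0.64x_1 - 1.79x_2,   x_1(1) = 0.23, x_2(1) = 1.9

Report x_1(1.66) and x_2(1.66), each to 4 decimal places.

Euler on (x_1,x_2): x_1_{n+1} = x_1_n + h·x_1', x_2_{n+1} = x_2_n + h·x_2'.
1.000000: (0.230000, 1.900000); f=(0.446200, -3.253800) → (0.377246, 0.826246)
1.330000: (0.377246, 0.826246); f=(-0.321604, -1.237543) → (0.271117, 0.417857)
(x_1(1.66), x_2(1.66)) ≈ (0.2711, 0.4179)

0.2711, 0.4179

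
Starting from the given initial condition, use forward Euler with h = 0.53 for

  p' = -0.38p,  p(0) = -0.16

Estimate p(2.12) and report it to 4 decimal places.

-0.0651

Euler: p_{n+1} = p_n + h·f(s_n, p_n).
s=0.000000, p=-0.160000: f=0.060800 → p ← -0.160000 + 0.53·0.060800 = -0.127776
s=0.530000, p=-0.127776: f=0.048555 → p ← -0.127776 + 0.53·0.048555 = -0.102042
s=1.060000, p=-0.102042: f=0.038776 → p ← -0.102042 + 0.53·0.038776 = -0.081491
s=1.590000, p=-0.081491: f=0.030966 → p ← -0.081491 + 0.53·0.030966 = -0.065078
p(2.12) ≈ -0.0651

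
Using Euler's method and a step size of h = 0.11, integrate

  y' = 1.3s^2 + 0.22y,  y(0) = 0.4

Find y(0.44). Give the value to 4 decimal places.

0.4646

Euler: y_{n+1} = y_n + h·f(s_n, y_n).
s=0.000000, y=0.400000: f=0.088000 → y ← 0.400000 + 0.11·0.088000 = 0.409680
s=0.110000, y=0.409680: f=0.105860 → y ← 0.409680 + 0.11·0.105860 = 0.421325
s=0.220000, y=0.421325: f=0.155611 → y ← 0.421325 + 0.11·0.155611 = 0.438442
s=0.330000, y=0.438442: f=0.238027 → y ← 0.438442 + 0.11·0.238027 = 0.464625
y(0.44) ≈ 0.4646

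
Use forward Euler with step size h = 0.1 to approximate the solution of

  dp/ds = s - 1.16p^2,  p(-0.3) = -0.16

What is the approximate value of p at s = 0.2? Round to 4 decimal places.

Euler: p_{n+1} = p_n + h·f(s_n, p_n).
s=-0.300000, p=-0.160000: f=-0.329696 → p ← -0.160000 + 0.1·(-0.329696) = -0.192970
s=-0.200000, p=-0.192970: f=-0.243195 → p ← -0.192970 + 0.1·(-0.243195) = -0.217289
s=-0.100000, p=-0.217289: f=-0.154769 → p ← -0.217289 + 0.1·(-0.154769) = -0.232766
s=0.000000, p=-0.232766: f=-0.062849 → p ← -0.232766 + 0.1·(-0.062849) = -0.239051
s=0.100000, p=-0.239051: f=0.033711 → p ← -0.239051 + 0.1·0.033711 = -0.235680
p(0.2) ≈ -0.2357

-0.2357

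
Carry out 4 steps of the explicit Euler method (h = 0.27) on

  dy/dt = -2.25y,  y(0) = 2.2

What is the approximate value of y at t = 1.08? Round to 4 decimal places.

0.0522

Euler: y_{n+1} = y_n + h·f(t_n, y_n).
t=0.000000, y=2.200000: f=-4.950000 → y ← 2.200000 + 0.27·(-4.950000) = 0.863500
t=0.270000, y=0.863500: f=-1.942875 → y ← 0.863500 + 0.27·(-1.942875) = 0.338924
t=0.540000, y=0.338924: f=-0.762578 → y ← 0.338924 + 0.27·(-0.762578) = 0.133028
t=0.810000, y=0.133028: f=-0.299312 → y ← 0.133028 + 0.27·(-0.299312) = 0.052213
y(1.08) ≈ 0.0522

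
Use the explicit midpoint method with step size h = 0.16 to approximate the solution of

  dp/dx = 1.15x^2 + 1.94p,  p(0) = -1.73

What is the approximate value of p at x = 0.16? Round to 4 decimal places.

-2.3492

Midpoint: k1 = f(x_n, p_n); k2 = f(x_n + h/2, p_n + (h/2)·k1); p_{n+1} = p_n + h·k2.
x=0.000000, p=-1.730000:
  k1 = f(0.000000, -1.730000) = -3.356200
  k2 = f(0.080000, -1.998496) = -3.869722
  p ← -1.730000 + 0.16·(-3.869722) = -2.349156
p(0.16) ≈ -2.3492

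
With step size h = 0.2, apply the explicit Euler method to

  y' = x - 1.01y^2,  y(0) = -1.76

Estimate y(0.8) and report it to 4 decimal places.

-12.7557

Euler: y_{n+1} = y_n + h·f(x_n, y_n).
x=0.000000, y=-1.760000: f=-3.128576 → y ← -1.760000 + 0.2·(-3.128576) = -2.385715
x=0.200000, y=-2.385715: f=-5.548553 → y ← -2.385715 + 0.2·(-5.548553) = -3.495426
x=0.400000, y=-3.495426: f=-11.940182 → y ← -3.495426 + 0.2·(-11.940182) = -5.883462
x=0.600000, y=-5.883462: f=-34.361280 → y ← -5.883462 + 0.2·(-34.361280) = -12.755718
y(0.8) ≈ -12.7557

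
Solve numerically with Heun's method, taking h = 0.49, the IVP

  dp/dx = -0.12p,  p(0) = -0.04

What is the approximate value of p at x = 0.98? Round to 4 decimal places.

Heun: k1 = f(x_n, p_n); k2 = f(x_n + h, p_n + h·k1); p_{n+1} = p_n + (h/2)·(k1 + k2).
x=0.000000, p=-0.040000:
  k1 = f(0.000000, -0.040000) = 0.004800
  k2 = f(0.490000, -0.037648) = 0.004518
  p ← -0.040000 + (0.49/2)·(0.004800 + 0.004518) = -0.037717
x=0.490000, p=-0.037717:
  k1 = f(0.490000, -0.037717) = 0.004526
  k2 = f(0.980000, -0.035499) = 0.004260
  p ← -0.037717 + (0.49/2)·(0.004526 + 0.004260) = -0.035565
p(0.98) ≈ -0.0356

-0.0356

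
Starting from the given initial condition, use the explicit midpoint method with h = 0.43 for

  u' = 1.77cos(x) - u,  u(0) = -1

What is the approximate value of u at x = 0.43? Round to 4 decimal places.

Midpoint: k1 = f(x_n, u_n); k2 = f(x_n + h/2, u_n + (h/2)·k1); u_{n+1} = u_n + h·k2.
x=0.000000, u=-1.000000:
  k1 = f(0.000000, -1.000000) = 2.770000
  k2 = f(0.215000, -0.404450) = 2.133698
  u ← -1.000000 + 0.43·2.133698 = -0.082510
u(0.43) ≈ -0.0825

-0.0825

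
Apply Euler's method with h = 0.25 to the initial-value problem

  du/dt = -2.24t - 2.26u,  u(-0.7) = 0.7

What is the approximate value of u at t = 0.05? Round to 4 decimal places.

Euler: u_{n+1} = u_n + h·f(t_n, u_n).
t=-0.700000, u=0.700000: f=-0.014000 → u ← 0.700000 + 0.25·(-0.014000) = 0.696500
t=-0.450000, u=0.696500: f=-0.566090 → u ← 0.696500 + 0.25·(-0.566090) = 0.554978
t=-0.200000, u=0.554978: f=-0.806249 → u ← 0.554978 + 0.25·(-0.806249) = 0.353415
u(0.05) ≈ 0.3534

0.3534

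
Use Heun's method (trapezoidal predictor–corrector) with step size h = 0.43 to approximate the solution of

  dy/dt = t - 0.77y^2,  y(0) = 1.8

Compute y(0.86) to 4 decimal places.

1.1392

Heun: k1 = f(t_n, y_n); k2 = f(t_n + h, y_n + h·k1); y_{n+1} = y_n + (h/2)·(k1 + k2).
t=0.000000, y=1.800000:
  k1 = f(0.000000, 1.800000) = -2.494800
  k2 = f(0.430000, 0.727236) = 0.022768
  y ← 1.800000 + (0.43/2)·(-2.494800 + 0.022768) = 1.268513
t=0.430000, y=1.268513:
  k1 = f(0.430000, 1.268513) = -0.809027
  k2 = f(0.860000, 0.920632) = 0.207377
  y ← 1.268513 + (0.43/2)·(-0.809027 + 0.207377) = 1.139158
y(0.86) ≈ 1.1392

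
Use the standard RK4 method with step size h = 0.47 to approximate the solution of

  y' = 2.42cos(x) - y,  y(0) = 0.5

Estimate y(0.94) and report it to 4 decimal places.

1.4127

RK4: k1 = f(x_n, y_n); k2 = f(x_n + h/2, y_n + (h/2)·k1); k3 = f(x_n + h/2, y_n + (h/2)·k2); k4 = f(x_n + h, y_n + h·k3); y_{n+1} = y_n + (h/6)·(k1 + 2k2 + 2k3 + k4).
x=0.000000, y=0.500000:
  k1 = f(0.000000, 0.500000) = 1.920000
  k2 = f(0.235000, 0.951200) = 1.402285
  k3 = f(0.235000, 0.829537) = 1.523948
  k4 = f(0.470000, 1.216255) = 0.941340
  y ← 0.500000 + (0.47/6)·(k1 + 2k2 + 2k3 + k4) = 1.182581
x=0.470000, y=1.182581:
  k1 = f(0.470000, 1.182581) = 0.975014
  k2 = f(0.705000, 1.411710) = 0.431390
  k3 = f(0.705000, 1.283958) = 0.559142
  k4 = f(0.940000, 1.445378) = -0.018091
  y ← 1.182581 + (0.47/6)·(k1 + 2k2 + 2k3 + k4) = 1.412724
y(0.94) ≈ 1.4127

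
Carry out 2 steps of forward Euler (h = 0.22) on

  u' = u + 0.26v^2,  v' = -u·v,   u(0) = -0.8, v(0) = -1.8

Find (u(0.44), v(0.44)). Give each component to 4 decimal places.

-0.7083, -2.4850

Euler on (u,v): u_{n+1} = u_n + h·u', v_{n+1} = v_n + h·v'.
0.000000: (-0.800000, -1.800000); f=(0.042400, -1.440000) → (-0.790672, -2.116800)
0.220000: (-0.790672, -2.116800); f=(0.374347, -1.673694) → (-0.708316, -2.485013)
(u(0.44), v(0.44)) ≈ (-0.7083, -2.4850)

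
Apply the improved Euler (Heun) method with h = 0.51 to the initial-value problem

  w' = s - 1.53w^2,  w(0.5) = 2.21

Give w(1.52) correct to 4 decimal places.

0.5311

Heun: k1 = f(s_n, w_n); k2 = f(s_n + h, w_n + h·k1); w_{n+1} = w_n + (h/2)·(k1 + k2).
s=0.500000, w=2.210000:
  k1 = f(0.500000, 2.210000) = -6.972673
  k2 = f(1.010000, -1.346063) = -1.762186
  w ← 2.210000 + (0.51/2)·(-6.972673 + (-1.762186)) = -0.017389
s=1.010000, w=-0.017389:
  k1 = f(1.010000, -0.017389) = 1.009537
  k2 = f(1.520000, 0.497475) = 1.141353
  w ← -0.017389 + (0.51/2)·(1.009537 + 1.141353) = 0.531088
w(1.52) ≈ 0.5311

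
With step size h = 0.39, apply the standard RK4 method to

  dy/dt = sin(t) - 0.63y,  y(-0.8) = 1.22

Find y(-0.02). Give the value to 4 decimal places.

0.5247

RK4: k1 = f(t_n, y_n); k2 = f(t_n + h/2, y_n + (h/2)·k1); k3 = f(t_n + h/2, y_n + (h/2)·k2); k4 = f(t_n + h, y_n + h·k3); y_{n+1} = y_n + (h/6)·(k1 + 2k2 + 2k3 + k4).
t=-0.800000, y=1.220000:
  k1 = f(-0.800000, 1.220000) = -1.485956
  k2 = f(-0.605000, 0.930239) = -1.154812
  k3 = f(-0.605000, 0.994812) = -1.195493
  k4 = f(-0.410000, 0.753758) = -0.873477
  y ← 1.220000 + (0.39/6)·(k1 + 2k2 + 2k3 + k4) = 0.761097
t=-0.410000, y=0.761097:
  k1 = f(-0.410000, 0.761097) = -0.878101
  k2 = f(-0.215000, 0.589868) = -0.584964
  k3 = f(-0.215000, 0.647029) = -0.620976
  k4 = f(-0.020000, 0.518917) = -0.346916
  y ← 0.761097 + (0.39/6)·(k1 + 2k2 + 2k3 + k4) = 0.524699
y(-0.02) ≈ 0.5247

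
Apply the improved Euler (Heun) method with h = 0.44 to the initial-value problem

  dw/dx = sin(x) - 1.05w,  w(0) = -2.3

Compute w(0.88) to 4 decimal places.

-0.6756

Heun: k1 = f(x_n, w_n); k2 = f(x_n + h, w_n + h·k1); w_{n+1} = w_n + (h/2)·(k1 + k2).
x=0.000000, w=-2.300000:
  k1 = f(0.000000, -2.300000) = 2.415000
  k2 = f(0.440000, -1.237400) = 1.725209
  w ← -2.300000 + (0.44/2)·(2.415000 + 1.725209) = -1.389154
x=0.440000, w=-1.389154:
  k1 = f(0.440000, -1.389154) = 1.884551
  k2 = f(0.880000, -0.559951) = 1.358688
  w ← -1.389154 + (0.44/2)·(1.884551 + 1.358688) = -0.675641
w(0.88) ≈ -0.6756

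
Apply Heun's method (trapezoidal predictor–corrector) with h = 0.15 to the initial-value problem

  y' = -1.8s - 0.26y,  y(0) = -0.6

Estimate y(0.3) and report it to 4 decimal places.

-0.6344

Heun: k1 = f(s_n, y_n); k2 = f(s_n + h, y_n + h·k1); y_{n+1} = y_n + (h/2)·(k1 + k2).
s=0.000000, y=-0.600000:
  k1 = f(0.000000, -0.600000) = 0.156000
  k2 = f(0.150000, -0.576600) = -0.120084
  y ← -0.600000 + (0.15/2)·(0.156000 + (-0.120084)) = -0.597306
s=0.150000, y=-0.597306:
  k1 = f(0.150000, -0.597306) = -0.114700
  k2 = f(0.300000, -0.614511) = -0.380227
  y ← -0.597306 + (0.15/2)·(-0.114700 + (-0.380227)) = -0.634426
y(0.3) ≈ -0.6344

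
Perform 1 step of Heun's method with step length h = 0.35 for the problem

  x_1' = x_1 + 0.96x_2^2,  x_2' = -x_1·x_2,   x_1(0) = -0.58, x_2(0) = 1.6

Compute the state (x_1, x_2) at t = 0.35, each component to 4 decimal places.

0.3845, 1.7364

Heun on (x_1,x_2): k1 = f(t_n, state_n); k2 = f(t_n + h, state_n + h·k1); state_{n+1} = state_n + (h/2)·(k1 + k2).
0.000000: (-0.580000, 1.600000)
  k1 = (1.877600, 0.928000)
  predictor → (0.077160, 1.924800)
  k2 = (3.633821, -0.148518)
  → (0.384499, 1.736409)
(x_1(0.35), x_2(0.35)) ≈ (0.3845, 1.7364)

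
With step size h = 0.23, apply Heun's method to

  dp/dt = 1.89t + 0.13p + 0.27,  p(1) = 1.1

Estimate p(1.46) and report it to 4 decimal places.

Heun: k1 = f(t_n, p_n); k2 = f(t_n + h, p_n + h·k1); p_{n+1} = p_n + (h/2)·(k1 + k2).
t=1.000000, p=1.100000:
  k1 = f(1.000000, 1.100000) = 2.303000
  k2 = f(1.230000, 1.629690) = 2.806560
  p ← 1.100000 + (0.23/2)·(2.303000 + 2.806560) = 1.687599
t=1.230000, p=1.687599:
  k1 = f(1.230000, 1.687599) = 2.814088
  k2 = f(1.460000, 2.334840) = 3.332929
  p ← 1.687599 + (0.23/2)·(2.814088 + 3.332929) = 2.394506
p(1.46) ≈ 2.3945

2.3945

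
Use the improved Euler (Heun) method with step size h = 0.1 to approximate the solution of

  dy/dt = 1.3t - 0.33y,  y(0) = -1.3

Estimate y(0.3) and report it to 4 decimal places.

Heun: k1 = f(t_n, y_n); k2 = f(t_n + h, y_n + h·k1); y_{n+1} = y_n + (h/2)·(k1 + k2).
t=0.000000, y=-1.300000:
  k1 = f(0.000000, -1.300000) = 0.429000
  k2 = f(0.100000, -1.257100) = 0.544843
  y ← -1.300000 + (0.1/2)·(0.429000 + 0.544843) = -1.251308
t=0.100000, y=-1.251308:
  k1 = f(0.100000, -1.251308) = 0.542932
  k2 = f(0.200000, -1.197015) = 0.655015
  y ← -1.251308 + (0.1/2)·(0.542932 + 0.655015) = -1.191411
t=0.200000, y=-1.191411:
  k1 = f(0.200000, -1.191411) = 0.653165
  k2 = f(0.300000, -1.126094) = 0.761611
  y ← -1.191411 + (0.1/2)·(0.653165 + 0.761611) = -1.120672
y(0.3) ≈ -1.1207

-1.1207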